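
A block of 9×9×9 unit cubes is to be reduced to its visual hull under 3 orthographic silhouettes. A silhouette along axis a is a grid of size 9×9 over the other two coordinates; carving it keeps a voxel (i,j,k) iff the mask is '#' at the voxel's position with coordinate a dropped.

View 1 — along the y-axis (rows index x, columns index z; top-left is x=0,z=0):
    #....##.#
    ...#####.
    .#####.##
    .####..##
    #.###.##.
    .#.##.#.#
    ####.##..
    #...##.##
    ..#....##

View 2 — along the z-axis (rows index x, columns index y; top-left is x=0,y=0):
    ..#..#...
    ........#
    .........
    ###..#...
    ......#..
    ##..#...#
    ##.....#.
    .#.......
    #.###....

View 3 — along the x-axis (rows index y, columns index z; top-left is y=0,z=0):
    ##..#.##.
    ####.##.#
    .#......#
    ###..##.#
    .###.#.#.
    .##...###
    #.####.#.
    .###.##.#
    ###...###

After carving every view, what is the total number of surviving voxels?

initial block: 9^3 = 729
carve view 1 (along y, XZ-mask fill 47/81): 423 voxels remain
carve view 2 (along z, XY-mask fill 20/81): 98 voxels remain
carve view 3 (along x, YZ-mask fill 48/81): 58 voxels remain

voxel count = 58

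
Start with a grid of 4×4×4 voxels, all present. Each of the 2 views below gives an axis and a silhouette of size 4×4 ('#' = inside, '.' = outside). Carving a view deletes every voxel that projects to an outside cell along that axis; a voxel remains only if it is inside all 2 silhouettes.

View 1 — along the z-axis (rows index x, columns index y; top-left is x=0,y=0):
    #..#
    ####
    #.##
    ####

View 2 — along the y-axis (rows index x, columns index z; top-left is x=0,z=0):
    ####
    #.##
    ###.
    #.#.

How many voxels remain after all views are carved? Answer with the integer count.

start: 4×4×4 = 64 voxels
after view 1 [z-axis, 13 of 16 cells solid] → remaining = 52
after view 2 [y-axis, 12 of 16 cells solid] → remaining = 37

remaining voxels: 37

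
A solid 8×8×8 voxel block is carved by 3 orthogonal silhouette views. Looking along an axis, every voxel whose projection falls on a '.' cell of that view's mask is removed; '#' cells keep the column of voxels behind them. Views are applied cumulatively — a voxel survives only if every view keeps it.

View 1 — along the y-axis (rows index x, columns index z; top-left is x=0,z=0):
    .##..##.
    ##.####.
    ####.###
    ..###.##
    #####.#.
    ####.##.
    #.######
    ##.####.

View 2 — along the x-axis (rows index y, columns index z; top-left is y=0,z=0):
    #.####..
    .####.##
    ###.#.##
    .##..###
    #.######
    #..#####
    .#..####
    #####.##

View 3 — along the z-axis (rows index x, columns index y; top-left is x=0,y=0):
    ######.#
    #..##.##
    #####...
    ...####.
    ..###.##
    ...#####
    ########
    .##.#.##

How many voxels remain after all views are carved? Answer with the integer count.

start: 8×8×8 = 512 voxels
[1] y-view keeps 47 columns → grid now 376
[2] x-view keeps 47 columns → grid now 273
[3] z-view keeps 44 columns → grid now 188

188 voxels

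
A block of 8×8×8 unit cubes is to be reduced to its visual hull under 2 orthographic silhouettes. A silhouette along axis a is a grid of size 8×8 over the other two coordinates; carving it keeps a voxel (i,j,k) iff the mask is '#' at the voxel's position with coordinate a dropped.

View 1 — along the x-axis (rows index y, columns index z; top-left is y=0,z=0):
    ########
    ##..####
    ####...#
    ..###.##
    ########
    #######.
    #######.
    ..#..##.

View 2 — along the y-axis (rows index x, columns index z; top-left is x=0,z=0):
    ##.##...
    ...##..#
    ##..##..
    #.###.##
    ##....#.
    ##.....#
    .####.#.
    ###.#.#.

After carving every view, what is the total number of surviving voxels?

remaining voxels: 202

initial block: 8^3 = 512
[1] x-view keeps 49 columns → grid now 392
[2] y-view keeps 33 columns → grid now 202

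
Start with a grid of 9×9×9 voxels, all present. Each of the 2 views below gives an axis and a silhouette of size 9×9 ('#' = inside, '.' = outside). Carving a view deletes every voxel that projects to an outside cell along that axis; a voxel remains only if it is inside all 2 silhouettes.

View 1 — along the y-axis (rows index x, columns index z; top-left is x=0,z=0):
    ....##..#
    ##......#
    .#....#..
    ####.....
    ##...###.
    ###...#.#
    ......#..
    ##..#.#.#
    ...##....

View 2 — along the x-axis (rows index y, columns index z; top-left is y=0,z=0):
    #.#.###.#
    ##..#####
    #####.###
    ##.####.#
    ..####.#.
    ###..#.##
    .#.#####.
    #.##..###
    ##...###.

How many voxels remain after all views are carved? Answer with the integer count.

before carving: 729 voxels (9×9×9)
  1. axis=1 (XZ plane), |mask|=30  ⇒  voxels=270
  2. axis=0 (YZ plane), |mask|=56  ⇒  voxels=189

189 voxels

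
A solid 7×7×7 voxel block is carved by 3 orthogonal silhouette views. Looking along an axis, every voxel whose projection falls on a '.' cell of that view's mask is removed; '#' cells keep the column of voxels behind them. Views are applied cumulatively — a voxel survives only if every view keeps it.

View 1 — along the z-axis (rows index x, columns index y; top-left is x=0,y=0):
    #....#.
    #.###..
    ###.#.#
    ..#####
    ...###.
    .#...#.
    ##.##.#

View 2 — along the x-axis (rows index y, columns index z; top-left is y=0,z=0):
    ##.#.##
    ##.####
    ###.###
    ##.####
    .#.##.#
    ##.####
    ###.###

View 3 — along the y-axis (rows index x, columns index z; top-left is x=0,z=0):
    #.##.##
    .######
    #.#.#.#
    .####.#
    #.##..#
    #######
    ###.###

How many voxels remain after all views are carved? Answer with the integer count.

remaining voxels: 104

initial block: 7^3 = 343
after view 1 [z-axis, 26 of 49 cells solid] → remaining = 182
after view 2 [x-axis, 39 of 49 cells solid] → remaining = 142
after view 3 [y-axis, 37 of 49 cells solid] → remaining = 104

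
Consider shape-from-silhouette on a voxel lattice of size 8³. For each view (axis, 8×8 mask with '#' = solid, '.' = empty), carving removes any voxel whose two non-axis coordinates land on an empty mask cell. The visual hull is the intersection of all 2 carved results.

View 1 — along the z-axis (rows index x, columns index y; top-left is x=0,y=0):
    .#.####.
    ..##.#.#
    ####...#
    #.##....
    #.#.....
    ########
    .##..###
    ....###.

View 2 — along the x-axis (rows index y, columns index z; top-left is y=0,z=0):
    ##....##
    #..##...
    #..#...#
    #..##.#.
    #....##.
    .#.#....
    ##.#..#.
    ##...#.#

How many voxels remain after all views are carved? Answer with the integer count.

start: 8×8×8 = 512 voxels
[1] z-view keeps 35 columns → grid now 280
[2] x-view keeps 27 columns → grid now 117

voxel count = 117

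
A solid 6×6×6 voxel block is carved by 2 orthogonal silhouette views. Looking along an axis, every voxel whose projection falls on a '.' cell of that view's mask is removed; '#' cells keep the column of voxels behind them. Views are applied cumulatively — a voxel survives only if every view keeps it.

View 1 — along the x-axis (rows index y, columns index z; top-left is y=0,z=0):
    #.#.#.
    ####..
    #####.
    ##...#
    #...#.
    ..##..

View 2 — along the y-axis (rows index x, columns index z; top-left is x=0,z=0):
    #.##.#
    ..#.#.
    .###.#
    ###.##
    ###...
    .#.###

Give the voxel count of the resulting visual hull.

remaining voxels: 69

before carving: 216 voxels (6×6×6)
[1] x-view keeps 19 columns → grid now 114
[2] y-view keeps 22 columns → grid now 69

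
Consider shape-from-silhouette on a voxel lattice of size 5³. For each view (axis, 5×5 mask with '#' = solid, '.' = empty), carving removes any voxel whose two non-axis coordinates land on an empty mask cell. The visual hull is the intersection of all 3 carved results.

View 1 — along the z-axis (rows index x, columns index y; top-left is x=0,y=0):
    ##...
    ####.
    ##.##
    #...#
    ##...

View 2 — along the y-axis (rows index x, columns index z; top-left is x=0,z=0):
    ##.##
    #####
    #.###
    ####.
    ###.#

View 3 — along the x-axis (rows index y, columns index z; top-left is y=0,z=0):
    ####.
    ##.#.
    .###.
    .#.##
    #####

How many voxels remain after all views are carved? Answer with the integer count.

43 voxels

before carving: 125 voxels (5×5×5)
after view 1 [z-axis, 14 of 25 cells solid] → remaining = 70
after view 2 [y-axis, 21 of 25 cells solid] → remaining = 60
after view 3 [x-axis, 18 of 25 cells solid] → remaining = 43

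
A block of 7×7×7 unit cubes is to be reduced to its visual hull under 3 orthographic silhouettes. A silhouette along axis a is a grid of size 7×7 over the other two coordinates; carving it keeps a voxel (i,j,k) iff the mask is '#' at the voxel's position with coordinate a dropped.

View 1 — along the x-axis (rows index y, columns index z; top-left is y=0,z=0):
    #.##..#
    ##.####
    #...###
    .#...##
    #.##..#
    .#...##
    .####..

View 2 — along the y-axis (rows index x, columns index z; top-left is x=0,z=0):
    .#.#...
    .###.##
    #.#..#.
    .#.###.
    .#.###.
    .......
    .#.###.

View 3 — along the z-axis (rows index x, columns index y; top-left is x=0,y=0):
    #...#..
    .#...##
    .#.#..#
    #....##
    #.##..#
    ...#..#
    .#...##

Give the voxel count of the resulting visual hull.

|visual hull| = 39

before carving: 343 voxels (7×7×7)
  1. axis=0 (YZ plane), |mask|=28  ⇒  voxels=196
  2. axis=1 (XZ plane), |mask|=22  ⇒  voxels=85
  3. axis=2 (XY plane), |mask|=20  ⇒  voxels=39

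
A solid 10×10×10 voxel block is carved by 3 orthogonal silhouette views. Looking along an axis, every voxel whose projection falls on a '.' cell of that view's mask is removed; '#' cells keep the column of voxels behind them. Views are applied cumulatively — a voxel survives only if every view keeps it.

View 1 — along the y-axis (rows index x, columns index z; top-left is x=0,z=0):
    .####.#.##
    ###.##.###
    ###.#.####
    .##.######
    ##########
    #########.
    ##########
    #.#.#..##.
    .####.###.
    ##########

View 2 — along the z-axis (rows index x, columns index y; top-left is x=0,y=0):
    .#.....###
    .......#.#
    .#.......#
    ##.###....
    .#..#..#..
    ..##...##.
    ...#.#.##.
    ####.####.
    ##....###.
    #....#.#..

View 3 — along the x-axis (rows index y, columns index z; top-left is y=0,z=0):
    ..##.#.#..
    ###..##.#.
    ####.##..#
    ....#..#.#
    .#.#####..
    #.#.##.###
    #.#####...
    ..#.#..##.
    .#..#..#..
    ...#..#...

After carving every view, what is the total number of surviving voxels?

full grid |V| = 1000
[1] y-view keeps 82 columns → grid now 820
[2] z-view keeps 40 columns → grid now 311
[3] x-view keeps 48 columns → grid now 147

147 voxels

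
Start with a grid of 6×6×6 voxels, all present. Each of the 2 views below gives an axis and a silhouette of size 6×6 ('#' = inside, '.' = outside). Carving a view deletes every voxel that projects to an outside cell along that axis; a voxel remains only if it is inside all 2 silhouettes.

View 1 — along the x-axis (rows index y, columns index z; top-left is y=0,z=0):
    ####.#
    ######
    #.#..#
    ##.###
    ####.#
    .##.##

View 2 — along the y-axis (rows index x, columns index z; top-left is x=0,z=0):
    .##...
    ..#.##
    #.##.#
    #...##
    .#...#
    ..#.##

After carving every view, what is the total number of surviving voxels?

initial block: 6^3 = 216
step 1: project along x, AND mask (28/36) → |grid| = 168
step 2: project along y, AND mask (17/36) → |grid| = 83

remaining voxels: 83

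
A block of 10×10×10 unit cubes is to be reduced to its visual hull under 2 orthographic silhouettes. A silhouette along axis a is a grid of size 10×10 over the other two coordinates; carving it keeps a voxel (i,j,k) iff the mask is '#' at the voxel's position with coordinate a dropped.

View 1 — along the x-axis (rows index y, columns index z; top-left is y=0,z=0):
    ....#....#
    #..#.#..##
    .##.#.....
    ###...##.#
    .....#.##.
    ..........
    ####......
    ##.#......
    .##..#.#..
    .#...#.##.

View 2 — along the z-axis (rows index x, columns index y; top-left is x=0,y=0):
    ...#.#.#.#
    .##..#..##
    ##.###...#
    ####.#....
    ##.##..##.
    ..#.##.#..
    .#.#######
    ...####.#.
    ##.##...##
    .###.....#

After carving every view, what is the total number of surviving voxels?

start: 10×10×10 = 1000 voxels
V1 x: intersect with YZ mask (34 set) -- 340 left
V2 z: intersect with XY mask (53 set) -- 185 left

voxel count = 185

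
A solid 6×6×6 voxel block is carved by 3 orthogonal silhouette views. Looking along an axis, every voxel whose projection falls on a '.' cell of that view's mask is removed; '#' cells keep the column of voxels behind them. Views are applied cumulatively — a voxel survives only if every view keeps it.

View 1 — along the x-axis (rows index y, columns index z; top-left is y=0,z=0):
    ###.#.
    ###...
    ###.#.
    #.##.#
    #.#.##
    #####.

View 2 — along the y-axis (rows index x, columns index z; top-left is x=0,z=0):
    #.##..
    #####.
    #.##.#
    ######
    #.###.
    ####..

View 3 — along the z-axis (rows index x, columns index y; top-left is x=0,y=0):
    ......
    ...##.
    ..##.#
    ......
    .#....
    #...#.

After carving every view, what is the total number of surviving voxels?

full grid |V| = 216
carve view 1 (along x, YZ-mask fill 24/36): 144 voxels remain
carve view 2 (along y, XZ-mask fill 26/36): 112 voxels remain
carve view 3 (along z, XY-mask fill 8/36): 22 voxels remain

remaining voxels: 22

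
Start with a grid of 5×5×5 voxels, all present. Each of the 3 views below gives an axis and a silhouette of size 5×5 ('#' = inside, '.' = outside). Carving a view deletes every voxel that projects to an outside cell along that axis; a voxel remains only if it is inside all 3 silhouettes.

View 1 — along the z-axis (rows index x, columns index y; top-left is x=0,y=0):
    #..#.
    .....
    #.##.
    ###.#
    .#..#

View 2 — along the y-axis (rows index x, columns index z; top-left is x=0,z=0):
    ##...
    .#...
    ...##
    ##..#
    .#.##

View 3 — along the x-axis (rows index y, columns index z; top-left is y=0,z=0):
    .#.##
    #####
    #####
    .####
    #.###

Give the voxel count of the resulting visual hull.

voxel count = 23

initial block: 5^3 = 125
after view 1 [z-axis, 11 of 25 cells solid] → remaining = 55
after view 2 [y-axis, 11 of 25 cells solid] → remaining = 28
after view 3 [x-axis, 21 of 25 cells solid] → remaining = 23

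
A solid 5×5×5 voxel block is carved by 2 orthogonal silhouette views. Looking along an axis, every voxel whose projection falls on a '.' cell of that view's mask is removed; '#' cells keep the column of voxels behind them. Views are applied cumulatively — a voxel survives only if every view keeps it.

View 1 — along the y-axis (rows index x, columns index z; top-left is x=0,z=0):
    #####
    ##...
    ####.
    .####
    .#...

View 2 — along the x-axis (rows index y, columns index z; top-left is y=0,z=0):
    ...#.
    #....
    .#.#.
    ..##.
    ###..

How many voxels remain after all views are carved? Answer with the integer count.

initial block: 5^3 = 125
carve view 1 (along y, XZ-mask fill 16/25): 80 voxels remain
carve view 2 (along x, YZ-mask fill 9/25): 31 voxels remain

|visual hull| = 31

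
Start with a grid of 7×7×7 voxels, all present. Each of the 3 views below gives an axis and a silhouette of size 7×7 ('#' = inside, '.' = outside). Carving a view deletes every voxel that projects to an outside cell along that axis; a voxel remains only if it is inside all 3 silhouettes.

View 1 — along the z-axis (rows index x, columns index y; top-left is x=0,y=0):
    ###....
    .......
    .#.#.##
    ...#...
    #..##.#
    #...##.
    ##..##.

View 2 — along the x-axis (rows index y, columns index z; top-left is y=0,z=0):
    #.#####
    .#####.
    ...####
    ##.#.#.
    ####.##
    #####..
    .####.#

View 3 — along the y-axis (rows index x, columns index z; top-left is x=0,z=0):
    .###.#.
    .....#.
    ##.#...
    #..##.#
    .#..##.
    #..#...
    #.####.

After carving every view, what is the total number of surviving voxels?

voxel count = 52

start: 7×7×7 = 343 voxels
  1. axis=2 (XY plane), |mask|=19  ⇒  voxels=133
  2. axis=0 (YZ plane), |mask|=35  ⇒  voxels=98
  3. axis=1 (XZ plane), |mask|=22  ⇒  voxels=52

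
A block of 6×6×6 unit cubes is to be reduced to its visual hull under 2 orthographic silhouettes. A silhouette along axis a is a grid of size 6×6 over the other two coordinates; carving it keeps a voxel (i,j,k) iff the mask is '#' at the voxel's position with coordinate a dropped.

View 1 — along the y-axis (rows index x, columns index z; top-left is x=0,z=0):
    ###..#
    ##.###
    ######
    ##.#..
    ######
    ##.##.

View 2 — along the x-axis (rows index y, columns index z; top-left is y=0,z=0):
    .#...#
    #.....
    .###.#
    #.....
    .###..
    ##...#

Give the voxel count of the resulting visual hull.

initial block: 6^3 = 216
[1] y-view keeps 28 columns → grid now 168
[2] x-view keeps 14 columns → grid now 70

remaining voxels: 70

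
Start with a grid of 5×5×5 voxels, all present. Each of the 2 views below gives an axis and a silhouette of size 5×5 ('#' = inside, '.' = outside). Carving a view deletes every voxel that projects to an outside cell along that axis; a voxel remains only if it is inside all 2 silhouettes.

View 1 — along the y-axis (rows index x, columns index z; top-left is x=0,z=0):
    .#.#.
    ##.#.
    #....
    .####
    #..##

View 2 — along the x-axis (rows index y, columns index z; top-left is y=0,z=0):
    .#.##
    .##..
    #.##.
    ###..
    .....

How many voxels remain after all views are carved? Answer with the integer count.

|visual hull| = 28

full grid |V| = 125
[1] y-view keeps 13 columns → grid now 65
[2] x-view keeps 11 columns → grid now 28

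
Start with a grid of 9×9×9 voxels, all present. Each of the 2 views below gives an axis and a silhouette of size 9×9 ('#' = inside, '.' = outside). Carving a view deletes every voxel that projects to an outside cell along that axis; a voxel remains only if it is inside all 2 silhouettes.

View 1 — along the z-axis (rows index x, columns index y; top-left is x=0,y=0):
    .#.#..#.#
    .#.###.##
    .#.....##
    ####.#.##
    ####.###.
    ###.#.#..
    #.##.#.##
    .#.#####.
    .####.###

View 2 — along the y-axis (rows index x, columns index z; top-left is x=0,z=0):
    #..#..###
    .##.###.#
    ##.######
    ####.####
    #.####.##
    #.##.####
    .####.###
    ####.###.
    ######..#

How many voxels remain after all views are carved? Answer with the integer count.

remaining voxels: 353

initial block: 9^3 = 729
[1] z-view keeps 51 columns → grid now 459
[2] y-view keeps 62 columns → grid now 353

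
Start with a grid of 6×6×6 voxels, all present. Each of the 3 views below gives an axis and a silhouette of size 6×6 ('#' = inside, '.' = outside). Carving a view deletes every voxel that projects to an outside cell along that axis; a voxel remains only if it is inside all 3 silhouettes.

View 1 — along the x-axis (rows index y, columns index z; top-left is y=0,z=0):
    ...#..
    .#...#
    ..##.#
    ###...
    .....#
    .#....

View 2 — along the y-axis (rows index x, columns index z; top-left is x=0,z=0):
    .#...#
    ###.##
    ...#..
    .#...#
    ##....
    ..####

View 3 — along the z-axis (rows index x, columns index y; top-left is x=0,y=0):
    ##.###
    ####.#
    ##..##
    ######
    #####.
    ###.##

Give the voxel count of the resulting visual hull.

voxel count = 29

before carving: 216 voxels (6×6×6)
V1 x: intersect with YZ mask (11 set) -- 66 left
V2 y: intersect with XZ mask (16 set) -- 34 left
V3 z: intersect with XY mask (30 set) -- 29 left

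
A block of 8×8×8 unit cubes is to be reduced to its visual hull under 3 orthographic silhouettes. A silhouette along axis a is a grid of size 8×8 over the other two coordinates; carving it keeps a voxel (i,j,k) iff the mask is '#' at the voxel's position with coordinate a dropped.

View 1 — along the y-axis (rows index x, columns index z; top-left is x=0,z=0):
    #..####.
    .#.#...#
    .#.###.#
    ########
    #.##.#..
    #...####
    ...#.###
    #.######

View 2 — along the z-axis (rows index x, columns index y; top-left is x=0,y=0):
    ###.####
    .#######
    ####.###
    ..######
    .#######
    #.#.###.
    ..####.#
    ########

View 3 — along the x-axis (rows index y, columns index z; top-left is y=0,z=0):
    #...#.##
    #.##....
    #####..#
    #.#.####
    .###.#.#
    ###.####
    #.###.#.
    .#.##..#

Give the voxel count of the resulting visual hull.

voxel count = 172

start: 8×8×8 = 512 voxels
carve view 1 (along y, XZ-mask fill 41/64): 328 voxels remain
carve view 2 (along z, XY-mask fill 52/64): 268 voxels remain
carve view 3 (along x, YZ-mask fill 40/64): 172 voxels remain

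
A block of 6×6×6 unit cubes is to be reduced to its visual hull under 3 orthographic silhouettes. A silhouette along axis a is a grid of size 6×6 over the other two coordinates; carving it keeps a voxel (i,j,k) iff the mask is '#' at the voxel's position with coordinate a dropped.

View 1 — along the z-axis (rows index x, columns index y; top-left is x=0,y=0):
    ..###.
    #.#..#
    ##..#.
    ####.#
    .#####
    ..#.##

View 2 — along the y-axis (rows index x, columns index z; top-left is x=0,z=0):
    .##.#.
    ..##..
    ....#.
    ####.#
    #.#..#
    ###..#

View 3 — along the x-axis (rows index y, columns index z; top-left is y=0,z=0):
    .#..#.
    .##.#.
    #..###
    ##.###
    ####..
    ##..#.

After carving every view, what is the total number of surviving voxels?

remaining voxels: 35

before carving: 216 voxels (6×6×6)
step 1: project along z, AND mask (22/36) → |grid| = 132
step 2: project along y, AND mask (18/36) → |grid| = 70
step 3: project along x, AND mask (21/36) → |grid| = 35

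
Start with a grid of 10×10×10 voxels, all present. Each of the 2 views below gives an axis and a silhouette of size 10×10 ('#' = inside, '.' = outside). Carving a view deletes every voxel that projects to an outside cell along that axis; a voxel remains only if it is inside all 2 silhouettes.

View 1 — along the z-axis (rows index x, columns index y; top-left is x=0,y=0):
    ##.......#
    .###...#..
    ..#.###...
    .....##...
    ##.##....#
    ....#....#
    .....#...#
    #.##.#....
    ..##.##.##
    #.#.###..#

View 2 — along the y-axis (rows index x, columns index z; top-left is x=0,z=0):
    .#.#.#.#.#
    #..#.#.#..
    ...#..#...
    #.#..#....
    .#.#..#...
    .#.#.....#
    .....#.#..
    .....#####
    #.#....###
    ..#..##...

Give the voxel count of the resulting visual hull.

initial block: 10^3 = 1000
  1. axis=2 (XY plane), |mask|=38  ⇒  voxels=380
  2. axis=1 (XZ plane), |mask|=35  ⇒  voxels=138

138 voxels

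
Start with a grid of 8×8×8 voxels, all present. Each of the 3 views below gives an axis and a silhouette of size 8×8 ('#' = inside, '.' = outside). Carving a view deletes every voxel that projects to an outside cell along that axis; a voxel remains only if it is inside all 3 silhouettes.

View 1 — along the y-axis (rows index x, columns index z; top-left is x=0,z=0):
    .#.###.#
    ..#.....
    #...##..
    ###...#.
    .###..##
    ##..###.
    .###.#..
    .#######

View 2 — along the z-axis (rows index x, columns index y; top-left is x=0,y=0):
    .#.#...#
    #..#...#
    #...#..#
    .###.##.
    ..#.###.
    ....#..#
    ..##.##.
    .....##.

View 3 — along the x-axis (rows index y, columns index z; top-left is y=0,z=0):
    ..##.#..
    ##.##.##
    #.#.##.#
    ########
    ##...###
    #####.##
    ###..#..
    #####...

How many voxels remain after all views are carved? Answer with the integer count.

remaining voxels: 76

before carving: 512 voxels (8×8×8)
V1 y: intersect with XZ mask (34 set) -- 272 left
V2 z: intersect with XY mask (26 set) -- 107 left
V3 x: intersect with YZ mask (43 set) -- 76 left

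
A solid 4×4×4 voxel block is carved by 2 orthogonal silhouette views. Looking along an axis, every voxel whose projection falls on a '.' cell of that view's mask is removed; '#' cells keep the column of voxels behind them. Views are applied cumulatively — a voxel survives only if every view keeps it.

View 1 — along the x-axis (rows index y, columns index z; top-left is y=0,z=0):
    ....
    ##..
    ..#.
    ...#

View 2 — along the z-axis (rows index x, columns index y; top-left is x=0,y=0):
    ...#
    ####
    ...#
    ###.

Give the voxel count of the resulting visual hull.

initial block: 4^3 = 64
V1 x: intersect with YZ mask (4 set) -- 16 left
V2 z: intersect with XY mask (9 set) -- 9 left

voxel count = 9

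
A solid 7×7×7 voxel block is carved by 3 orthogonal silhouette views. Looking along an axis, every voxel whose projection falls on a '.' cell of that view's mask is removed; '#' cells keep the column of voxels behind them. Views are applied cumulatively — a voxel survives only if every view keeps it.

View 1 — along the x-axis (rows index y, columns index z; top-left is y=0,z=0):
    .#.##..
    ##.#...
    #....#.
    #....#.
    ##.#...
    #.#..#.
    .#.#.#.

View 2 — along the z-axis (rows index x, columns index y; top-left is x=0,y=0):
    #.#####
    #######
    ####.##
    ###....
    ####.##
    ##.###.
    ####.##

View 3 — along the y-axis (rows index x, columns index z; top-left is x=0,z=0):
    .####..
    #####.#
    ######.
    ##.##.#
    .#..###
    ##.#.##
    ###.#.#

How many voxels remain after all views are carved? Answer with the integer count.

|visual hull| = 75

initial block: 7^3 = 343
step 1: project along x, AND mask (19/49) → |grid| = 133
step 2: project along z, AND mask (39/49) → |grid| = 105
step 3: project along y, AND mask (35/49) → |grid| = 75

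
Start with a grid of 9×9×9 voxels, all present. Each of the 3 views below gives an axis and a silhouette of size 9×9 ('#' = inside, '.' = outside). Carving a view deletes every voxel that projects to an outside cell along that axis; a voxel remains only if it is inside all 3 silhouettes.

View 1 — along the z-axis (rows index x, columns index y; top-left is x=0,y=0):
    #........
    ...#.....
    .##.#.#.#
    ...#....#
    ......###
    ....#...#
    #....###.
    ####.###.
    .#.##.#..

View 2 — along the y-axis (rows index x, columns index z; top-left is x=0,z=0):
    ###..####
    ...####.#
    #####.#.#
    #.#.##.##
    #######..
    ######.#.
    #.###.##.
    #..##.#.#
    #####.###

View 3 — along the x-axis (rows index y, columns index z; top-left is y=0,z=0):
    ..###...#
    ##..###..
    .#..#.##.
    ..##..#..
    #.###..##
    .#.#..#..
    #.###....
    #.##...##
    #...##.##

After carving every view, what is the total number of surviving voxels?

96 voxels

start: 9×9×9 = 729 voxels
step 1: project along z, AND mask (29/81) → |grid| = 261
step 2: project along y, AND mask (58/81) → |grid| = 185
step 3: project along x, AND mask (39/81) → |grid| = 96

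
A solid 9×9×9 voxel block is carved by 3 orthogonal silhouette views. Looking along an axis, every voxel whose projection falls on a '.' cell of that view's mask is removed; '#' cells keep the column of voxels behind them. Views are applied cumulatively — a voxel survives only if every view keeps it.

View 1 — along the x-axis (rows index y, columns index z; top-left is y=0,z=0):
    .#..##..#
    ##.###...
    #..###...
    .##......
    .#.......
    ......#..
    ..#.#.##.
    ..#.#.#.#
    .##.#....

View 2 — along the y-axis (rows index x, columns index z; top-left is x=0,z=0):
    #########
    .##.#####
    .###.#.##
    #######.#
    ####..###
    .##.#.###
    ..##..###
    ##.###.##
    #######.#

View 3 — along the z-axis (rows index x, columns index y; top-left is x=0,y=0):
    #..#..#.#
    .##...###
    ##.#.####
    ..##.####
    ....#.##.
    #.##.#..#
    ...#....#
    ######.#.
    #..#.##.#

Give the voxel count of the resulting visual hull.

full grid |V| = 729
V1 x: intersect with YZ mask (28 set) -- 252 left
V2 y: intersect with XZ mask (63 set) -- 196 left
V3 z: intersect with XY mask (44 set) -- 109 left

remaining voxels: 109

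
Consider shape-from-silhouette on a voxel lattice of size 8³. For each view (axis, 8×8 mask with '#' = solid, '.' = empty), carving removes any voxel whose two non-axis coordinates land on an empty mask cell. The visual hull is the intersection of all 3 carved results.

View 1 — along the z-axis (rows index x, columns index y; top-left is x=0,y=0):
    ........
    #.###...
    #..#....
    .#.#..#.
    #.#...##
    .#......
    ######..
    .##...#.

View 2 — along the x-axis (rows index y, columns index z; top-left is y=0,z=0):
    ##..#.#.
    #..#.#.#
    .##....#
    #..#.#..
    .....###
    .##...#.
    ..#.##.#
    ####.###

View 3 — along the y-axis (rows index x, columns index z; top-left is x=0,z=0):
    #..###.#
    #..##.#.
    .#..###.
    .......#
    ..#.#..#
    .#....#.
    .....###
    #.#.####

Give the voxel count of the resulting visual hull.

38 voxels

start: 8×8×8 = 512 voxels
  1. axis=2 (XY plane), |mask|=23  ⇒  voxels=184
  2. axis=0 (YZ plane), |mask|=31  ⇒  voxels=84
  3. axis=1 (XZ plane), |mask|=28  ⇒  voxels=38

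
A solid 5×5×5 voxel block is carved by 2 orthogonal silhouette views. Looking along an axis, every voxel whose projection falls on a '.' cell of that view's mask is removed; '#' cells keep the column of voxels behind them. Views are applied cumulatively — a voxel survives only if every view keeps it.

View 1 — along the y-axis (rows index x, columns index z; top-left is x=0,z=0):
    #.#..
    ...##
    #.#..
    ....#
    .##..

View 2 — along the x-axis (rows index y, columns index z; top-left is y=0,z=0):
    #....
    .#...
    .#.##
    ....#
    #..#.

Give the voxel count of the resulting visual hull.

voxel count = 12

before carving: 125 voxels (5×5×5)
carve view 1 (along y, XZ-mask fill 9/25): 45 voxels remain
carve view 2 (along x, YZ-mask fill 8/25): 12 voxels remain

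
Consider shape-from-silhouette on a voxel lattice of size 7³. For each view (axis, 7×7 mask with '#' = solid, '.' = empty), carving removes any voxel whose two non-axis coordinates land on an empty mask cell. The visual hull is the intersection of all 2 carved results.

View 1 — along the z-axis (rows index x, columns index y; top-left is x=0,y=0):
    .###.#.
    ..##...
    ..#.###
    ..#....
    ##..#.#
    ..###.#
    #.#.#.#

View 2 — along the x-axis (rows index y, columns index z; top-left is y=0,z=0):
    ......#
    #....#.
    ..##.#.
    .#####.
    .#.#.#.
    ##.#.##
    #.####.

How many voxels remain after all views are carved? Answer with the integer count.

remaining voxels: 81

start: 7×7×7 = 343 voxels
V1 z: intersect with XY mask (23 set) -- 161 left
V2 x: intersect with YZ mask (24 set) -- 81 left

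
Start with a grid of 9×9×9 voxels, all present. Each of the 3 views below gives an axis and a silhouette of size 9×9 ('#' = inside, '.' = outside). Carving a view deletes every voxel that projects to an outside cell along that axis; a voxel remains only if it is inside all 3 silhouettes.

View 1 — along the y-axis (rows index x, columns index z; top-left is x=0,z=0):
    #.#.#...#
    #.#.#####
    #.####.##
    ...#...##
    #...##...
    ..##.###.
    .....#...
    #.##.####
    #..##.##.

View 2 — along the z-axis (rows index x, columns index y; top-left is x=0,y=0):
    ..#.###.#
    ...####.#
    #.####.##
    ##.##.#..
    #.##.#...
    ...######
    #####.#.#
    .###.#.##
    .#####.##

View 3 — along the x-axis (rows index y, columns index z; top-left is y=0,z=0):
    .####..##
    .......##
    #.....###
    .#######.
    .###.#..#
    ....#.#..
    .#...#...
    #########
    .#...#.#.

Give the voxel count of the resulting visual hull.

|visual hull| = 118

before carving: 729 voxels (9×9×9)
  1. axis=1 (XZ plane), |mask|=42  ⇒  voxels=378
  2. axis=2 (XY plane), |mask|=52  ⇒  voxels=245
  3. axis=0 (YZ plane), |mask|=40  ⇒  voxels=118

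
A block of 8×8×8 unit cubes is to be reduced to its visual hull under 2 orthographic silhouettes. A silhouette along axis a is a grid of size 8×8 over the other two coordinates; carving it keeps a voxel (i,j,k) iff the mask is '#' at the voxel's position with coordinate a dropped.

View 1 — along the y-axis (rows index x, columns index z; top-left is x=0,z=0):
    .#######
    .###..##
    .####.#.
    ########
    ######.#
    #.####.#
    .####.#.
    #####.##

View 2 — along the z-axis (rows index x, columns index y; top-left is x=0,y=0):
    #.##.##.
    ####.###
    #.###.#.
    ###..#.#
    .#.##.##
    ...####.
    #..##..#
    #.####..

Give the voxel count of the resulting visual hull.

before carving: 512 voxels (8×8×8)
carve view 1 (along y, XZ-mask fill 50/64): 400 voxels remain
carve view 2 (along z, XY-mask fill 40/64): 249 voxels remain

remaining voxels: 249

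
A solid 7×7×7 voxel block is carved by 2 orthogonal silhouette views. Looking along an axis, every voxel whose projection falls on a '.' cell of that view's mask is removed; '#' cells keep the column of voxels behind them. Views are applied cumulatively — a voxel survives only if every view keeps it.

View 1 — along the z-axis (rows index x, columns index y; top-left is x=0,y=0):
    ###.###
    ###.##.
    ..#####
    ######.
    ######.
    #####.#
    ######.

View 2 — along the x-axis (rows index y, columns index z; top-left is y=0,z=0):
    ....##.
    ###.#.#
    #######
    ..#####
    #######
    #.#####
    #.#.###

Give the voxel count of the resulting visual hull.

initial block: 7^3 = 343
after view 1 [z-axis, 40 of 49 cells solid] → remaining = 280
after view 2 [x-axis, 37 of 49 cells solid] → remaining = 216

216 voxels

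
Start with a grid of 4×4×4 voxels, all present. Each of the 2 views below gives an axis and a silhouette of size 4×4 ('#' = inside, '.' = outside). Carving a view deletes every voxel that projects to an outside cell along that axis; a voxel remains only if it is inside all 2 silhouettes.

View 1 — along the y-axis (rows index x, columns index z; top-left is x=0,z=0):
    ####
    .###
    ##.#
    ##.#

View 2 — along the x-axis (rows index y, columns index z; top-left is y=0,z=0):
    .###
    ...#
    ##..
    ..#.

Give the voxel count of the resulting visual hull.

before carving: 64 voxels (4×4×4)
step 1: project along y, AND mask (13/16) → |grid| = 52
step 2: project along x, AND mask (7/16) → |grid| = 23

voxel count = 23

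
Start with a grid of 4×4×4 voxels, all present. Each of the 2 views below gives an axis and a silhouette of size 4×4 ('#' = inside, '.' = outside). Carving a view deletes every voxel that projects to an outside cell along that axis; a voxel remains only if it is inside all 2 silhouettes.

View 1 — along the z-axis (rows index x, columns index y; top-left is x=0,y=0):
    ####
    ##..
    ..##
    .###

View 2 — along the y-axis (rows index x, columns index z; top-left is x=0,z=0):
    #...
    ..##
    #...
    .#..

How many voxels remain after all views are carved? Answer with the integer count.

full grid |V| = 64
  1. axis=2 (XY plane), |mask|=11  ⇒  voxels=44
  2. axis=1 (XZ plane), |mask|=5  ⇒  voxels=13

voxel count = 13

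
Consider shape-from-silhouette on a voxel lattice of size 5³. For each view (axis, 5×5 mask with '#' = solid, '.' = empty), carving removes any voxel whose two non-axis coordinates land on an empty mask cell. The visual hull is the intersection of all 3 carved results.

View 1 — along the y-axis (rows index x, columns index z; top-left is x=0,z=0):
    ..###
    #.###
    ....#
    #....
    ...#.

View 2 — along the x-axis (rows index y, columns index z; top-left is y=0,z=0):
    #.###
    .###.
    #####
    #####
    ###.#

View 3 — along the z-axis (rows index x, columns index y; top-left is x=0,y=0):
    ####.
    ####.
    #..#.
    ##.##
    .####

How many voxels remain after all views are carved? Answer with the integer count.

start: 5×5×5 = 125 voxels
carve view 1 (along y, XZ-mask fill 10/25): 50 voxels remain
carve view 2 (along x, YZ-mask fill 21/25): 42 voxels remain
carve view 3 (along z, XY-mask fill 18/25): 33 voxels remain

voxel count = 33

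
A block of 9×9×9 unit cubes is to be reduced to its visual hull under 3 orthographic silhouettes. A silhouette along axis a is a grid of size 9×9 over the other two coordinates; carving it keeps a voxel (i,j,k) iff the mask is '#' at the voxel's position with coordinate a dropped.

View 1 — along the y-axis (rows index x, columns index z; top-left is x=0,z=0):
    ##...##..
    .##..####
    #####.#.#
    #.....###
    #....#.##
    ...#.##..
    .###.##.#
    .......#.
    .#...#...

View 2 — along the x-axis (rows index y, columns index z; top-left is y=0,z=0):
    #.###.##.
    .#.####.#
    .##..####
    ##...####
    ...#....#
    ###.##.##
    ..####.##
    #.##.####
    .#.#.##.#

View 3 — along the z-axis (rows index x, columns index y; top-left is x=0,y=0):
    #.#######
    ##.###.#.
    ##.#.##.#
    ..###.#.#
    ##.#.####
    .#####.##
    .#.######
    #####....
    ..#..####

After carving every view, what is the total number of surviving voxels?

initial block: 9^3 = 729
V1 y: intersect with XZ mask (37 set) -- 333 left
V2 x: intersect with YZ mask (51 set) -- 220 left
V3 z: intersect with XY mask (56 set) -- 157 left

|visual hull| = 157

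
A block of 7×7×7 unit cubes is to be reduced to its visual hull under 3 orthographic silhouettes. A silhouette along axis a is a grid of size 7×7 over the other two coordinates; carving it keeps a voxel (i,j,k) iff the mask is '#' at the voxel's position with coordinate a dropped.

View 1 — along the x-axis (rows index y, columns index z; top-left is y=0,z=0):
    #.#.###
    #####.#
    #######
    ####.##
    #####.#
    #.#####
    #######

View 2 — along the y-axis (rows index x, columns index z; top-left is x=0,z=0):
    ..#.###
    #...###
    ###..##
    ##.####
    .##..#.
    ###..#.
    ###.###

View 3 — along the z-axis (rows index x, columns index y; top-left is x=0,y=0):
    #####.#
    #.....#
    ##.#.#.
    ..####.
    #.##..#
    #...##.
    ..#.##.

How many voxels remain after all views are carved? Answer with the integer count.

|visual hull| = 103

full grid |V| = 343
  1. axis=0 (YZ plane), |mask|=43  ⇒  voxels=301
  2. axis=1 (XZ plane), |mask|=32  ⇒  voxels=195
  3. axis=2 (XY plane), |mask|=26  ⇒  voxels=103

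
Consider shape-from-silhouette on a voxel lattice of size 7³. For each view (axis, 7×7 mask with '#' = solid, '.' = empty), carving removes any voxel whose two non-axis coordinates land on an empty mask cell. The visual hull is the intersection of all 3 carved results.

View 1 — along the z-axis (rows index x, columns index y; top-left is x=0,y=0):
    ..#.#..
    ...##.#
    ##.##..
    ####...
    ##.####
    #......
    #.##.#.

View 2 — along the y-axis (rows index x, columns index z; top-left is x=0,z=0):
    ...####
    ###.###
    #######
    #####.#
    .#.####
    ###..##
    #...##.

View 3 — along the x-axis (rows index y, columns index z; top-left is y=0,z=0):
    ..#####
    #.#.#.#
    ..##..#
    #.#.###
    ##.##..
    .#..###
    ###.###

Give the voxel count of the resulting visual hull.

start: 7×7×7 = 343 voxels
[1] z-view keeps 24 columns → grid now 168
[2] y-view keeps 36 columns → grid now 125
[3] x-view keeps 31 columns → grid now 81

voxel count = 81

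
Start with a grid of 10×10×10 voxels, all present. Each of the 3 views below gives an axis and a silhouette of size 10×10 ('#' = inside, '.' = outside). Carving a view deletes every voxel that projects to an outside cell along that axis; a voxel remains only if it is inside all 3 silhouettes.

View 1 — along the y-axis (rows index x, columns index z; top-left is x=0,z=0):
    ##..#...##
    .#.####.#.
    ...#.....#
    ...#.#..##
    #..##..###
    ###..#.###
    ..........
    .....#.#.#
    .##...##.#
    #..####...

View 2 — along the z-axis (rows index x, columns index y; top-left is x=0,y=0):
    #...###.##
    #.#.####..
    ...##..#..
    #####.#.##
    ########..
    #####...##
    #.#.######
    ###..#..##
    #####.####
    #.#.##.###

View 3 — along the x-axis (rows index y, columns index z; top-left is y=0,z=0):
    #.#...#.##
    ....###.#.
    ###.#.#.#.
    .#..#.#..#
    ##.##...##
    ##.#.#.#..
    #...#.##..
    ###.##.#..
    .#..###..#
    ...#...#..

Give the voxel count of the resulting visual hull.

full grid |V| = 1000
step 1: project along y, AND mask (43/100) → |grid| = 430
step 2: project along z, AND mask (68/100) → |grid| = 299
step 3: project along x, AND mask (47/100) → |grid| = 138

|visual hull| = 138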